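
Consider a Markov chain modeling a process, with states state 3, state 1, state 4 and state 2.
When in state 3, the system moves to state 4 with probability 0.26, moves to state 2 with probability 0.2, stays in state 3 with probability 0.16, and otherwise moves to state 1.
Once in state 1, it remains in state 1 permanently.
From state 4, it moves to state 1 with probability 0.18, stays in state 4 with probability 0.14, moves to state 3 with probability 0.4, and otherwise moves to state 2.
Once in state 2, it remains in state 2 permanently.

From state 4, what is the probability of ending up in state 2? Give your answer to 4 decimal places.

Let h(s) be the probability of absorption at state 2 starting from transient state s. Then h(state 2) = 1 and h(state 1) = 0. By first-step analysis:
h(state 3) = 0.16·h(state 3) + 0.38·0 + 0.26·h(state 4) + 0.2·1
h(state 4) = 0.4·h(state 3) + 0.18·0 + 0.14·h(state 4) + 0.28·1
Solving: h(state 3) = 0.3959, h(state 4) = 0.5097.
Starting from state 4, the probability is 0.5097.

0.5097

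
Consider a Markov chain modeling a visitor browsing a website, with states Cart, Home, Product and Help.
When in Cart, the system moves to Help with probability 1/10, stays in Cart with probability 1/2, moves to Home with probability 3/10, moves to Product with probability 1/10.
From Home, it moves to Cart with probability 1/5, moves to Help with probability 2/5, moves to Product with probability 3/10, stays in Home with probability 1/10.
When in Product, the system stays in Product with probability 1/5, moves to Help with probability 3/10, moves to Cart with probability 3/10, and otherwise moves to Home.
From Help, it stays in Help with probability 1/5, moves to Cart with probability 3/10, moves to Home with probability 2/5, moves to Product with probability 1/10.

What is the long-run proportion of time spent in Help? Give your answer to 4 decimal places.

Let the stationary distribution be π with π = πP and π_1 + π_2 + π_3 + π_4 = 1.
π_1 = 0.5·π_1 + 0.2·π_2 + 0.3·π_3 + 0.3·π_4
π_2 = 0.3·π_1 + 0.1·π_2 + 0.2·π_3 + 0.4·π_4
π_3 = 0.1·π_1 + 0.3·π_2 + 0.2·π_3 + 0.1·π_4
Solving with the normalization constraint gives π = (0.3431, 0.2555, 0.1679, 0.2336).
So the stationary probability of Help is 0.2336.

0.2336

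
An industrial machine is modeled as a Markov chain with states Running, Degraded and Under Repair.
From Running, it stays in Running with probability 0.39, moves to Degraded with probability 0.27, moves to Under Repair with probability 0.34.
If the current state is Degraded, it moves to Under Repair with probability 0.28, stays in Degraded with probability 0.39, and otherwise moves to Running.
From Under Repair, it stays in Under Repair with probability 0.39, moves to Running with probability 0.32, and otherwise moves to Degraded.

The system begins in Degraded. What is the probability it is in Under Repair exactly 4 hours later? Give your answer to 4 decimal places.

0.3379

Propagate the distribution vector 4 hours from Degraded.
After 0 hours: (0.0000, 1.0000, 0.0000)
After 1 hour: (0.3300, 0.3900, 0.2800)
After 2 hours: (0.3470, 0.3224, 0.3306)
After 3 hours: (0.3475, 0.3153, 0.3372)
After 4 hours: (0.3475, 0.3146, 0.3379)
P(in Under Repair after 4 hours) = 0.3379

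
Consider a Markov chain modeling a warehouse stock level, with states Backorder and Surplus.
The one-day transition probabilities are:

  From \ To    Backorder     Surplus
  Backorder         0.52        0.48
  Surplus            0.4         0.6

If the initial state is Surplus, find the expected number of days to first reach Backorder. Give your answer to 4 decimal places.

Let t(s) be the expected number of days to first reach Backorder from state s, with t(Backorder) = 0. Conditioning on the first day:
t(Surplus) = 1 + 0.6·t(Surplus)
Solving: t(Surplus) = 2.5000.
Expected days from Surplus to Backorder: 2.5000.

2.5000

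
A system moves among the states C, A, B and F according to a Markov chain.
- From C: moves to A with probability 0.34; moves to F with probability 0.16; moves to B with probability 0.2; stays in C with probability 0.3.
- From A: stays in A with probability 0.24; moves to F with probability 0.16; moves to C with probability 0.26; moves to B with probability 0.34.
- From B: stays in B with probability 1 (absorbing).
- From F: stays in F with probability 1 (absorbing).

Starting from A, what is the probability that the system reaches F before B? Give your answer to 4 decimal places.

Let h(s) be the probability of absorption at F starting from transient state s. Then h(F) = 1 and h(B) = 0. By first-step analysis:
h(C) = 0.3·h(C) + 0.34·h(A) + 0.2·0 + 0.16·1
h(A) = 0.26·h(C) + 0.24·h(A) + 0.34·0 + 0.16·1
Solving: h(C) = 0.3968, h(A) = 0.3463.
Starting from A, the probability is 0.3463.

0.3463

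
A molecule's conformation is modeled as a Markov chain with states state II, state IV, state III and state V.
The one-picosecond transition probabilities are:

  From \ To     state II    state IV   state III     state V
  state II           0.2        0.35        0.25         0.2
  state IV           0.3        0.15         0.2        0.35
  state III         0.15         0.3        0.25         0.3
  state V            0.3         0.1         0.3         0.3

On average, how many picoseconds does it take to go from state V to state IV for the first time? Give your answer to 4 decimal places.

Let t(s) be the expected number of picoseconds to first reach state IV from state s, with t(state IV) = 0. Conditioning on the first picosecond:
t(state II) = 1 + 0.2·t(state II) + 0.25·t(state III) + 0.2·t(state V)
t(state III) = 1 + 0.15·t(state II) + 0.25·t(state III) + 0.3·t(state V)
t(state V) = 1 + 0.3·t(state II) + 0.3·t(state III) + 0.3·t(state V)
Solving: t(state II) = 3.6493, t(state III) = 3.9348, t(state V) = 4.6789.
Expected picoseconds from state V to state IV: 4.6789.

4.6789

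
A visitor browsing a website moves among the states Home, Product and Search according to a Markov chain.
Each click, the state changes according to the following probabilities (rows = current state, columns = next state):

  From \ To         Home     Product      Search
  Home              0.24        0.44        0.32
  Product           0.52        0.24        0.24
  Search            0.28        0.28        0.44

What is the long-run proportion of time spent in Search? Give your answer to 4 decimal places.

Let the stationary distribution be π with π = πP and π_1 + π_2 + π_3 = 1.
π_1 = 0.24·π_1 + 0.52·π_2 + 0.28·π_3
π_2 = 0.44·π_1 + 0.24·π_2 + 0.28·π_3
Solving with the normalization constraint gives π = (0.3436, 0.3221, 0.3344).
So the stationary probability of Search is 0.3344.

0.3344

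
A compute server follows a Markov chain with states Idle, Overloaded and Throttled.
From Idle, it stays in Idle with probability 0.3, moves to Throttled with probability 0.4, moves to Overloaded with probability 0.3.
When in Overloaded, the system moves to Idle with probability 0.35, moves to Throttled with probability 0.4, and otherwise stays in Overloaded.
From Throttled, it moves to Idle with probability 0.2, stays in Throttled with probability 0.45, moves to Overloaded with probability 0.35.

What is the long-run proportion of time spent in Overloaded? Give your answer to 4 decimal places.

0.3058

Let the stationary distribution be π with π = πP and π_1 + π_2 + π_3 = 1.
π_1 = 0.3·π_1 + 0.35·π_2 + 0.2·π_3
π_2 = 0.3·π_1 + 0.25·π_2 + 0.35·π_3
Solving with the normalization constraint gives π = (0.2732, 0.3058, 0.4211).
So the stationary probability of Overloaded is 0.3058.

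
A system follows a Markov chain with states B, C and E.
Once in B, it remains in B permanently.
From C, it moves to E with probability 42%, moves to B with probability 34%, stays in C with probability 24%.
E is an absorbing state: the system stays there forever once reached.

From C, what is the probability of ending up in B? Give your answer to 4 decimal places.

0.4474

Let h(s) be the probability of absorption at B starting from transient state s. Then h(B) = 1 and h(E) = 0. By first-step analysis:
h(C) = 0.34·1 + 0.24·h(C) + 0.42·0
Solving: h(C) = 0.4474.
Starting from C, the probability is 0.4474.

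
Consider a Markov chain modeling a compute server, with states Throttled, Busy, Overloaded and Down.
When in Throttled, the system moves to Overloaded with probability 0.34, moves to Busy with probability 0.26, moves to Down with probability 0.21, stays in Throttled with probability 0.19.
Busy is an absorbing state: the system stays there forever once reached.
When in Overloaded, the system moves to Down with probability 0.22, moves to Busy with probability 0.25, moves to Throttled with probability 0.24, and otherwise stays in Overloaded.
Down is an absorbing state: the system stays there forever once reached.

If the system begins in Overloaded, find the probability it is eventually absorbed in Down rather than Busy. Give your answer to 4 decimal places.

0.4632

Let h(s) be the probability of absorption at Down starting from transient state s. Then h(Down) = 1 and h(Busy) = 0. By first-step analysis:
h(Throttled) = 0.19·h(Throttled) + 0.26·0 + 0.34·h(Overloaded) + 0.21·1
h(Overloaded) = 0.24·h(Throttled) + 0.25·0 + 0.29·h(Overloaded) + 0.22·1
Solving: h(Throttled) = 0.4537, h(Overloaded) = 0.4632.
Starting from Overloaded, the probability is 0.4632.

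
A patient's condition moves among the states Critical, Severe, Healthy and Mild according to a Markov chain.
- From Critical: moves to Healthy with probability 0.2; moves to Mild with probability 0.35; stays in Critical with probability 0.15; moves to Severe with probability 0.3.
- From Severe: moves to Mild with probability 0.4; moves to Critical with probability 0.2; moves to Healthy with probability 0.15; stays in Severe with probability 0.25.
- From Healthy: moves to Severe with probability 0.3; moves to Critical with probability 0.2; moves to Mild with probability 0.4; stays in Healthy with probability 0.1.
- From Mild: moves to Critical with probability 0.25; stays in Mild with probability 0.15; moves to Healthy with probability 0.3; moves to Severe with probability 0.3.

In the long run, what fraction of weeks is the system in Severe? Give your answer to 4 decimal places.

0.2857

Let the stationary distribution be π with π = πP and π_1 + π_2 + π_3 + π_4 = 1.
π_1 = 0.15·π_1 + 0.2·π_2 + 0.2·π_3 + 0.25·π_4
π_2 = 0.3·π_1 + 0.25·π_2 + 0.3·π_3 + 0.3·π_4
π_3 = 0.2·π_1 + 0.15·π_2 + 0.1·π_3 + 0.3·π_4
Solving with the normalization constraint gives π = (0.2053, 0.2857, 0.1972, 0.3118).
So the stationary probability of Severe is 0.2857.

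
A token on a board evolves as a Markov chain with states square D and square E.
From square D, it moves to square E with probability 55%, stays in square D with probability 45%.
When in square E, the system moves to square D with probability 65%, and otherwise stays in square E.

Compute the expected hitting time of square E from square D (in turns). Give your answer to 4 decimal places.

Let t(s) be the expected number of turns to first reach square E from state s, with t(square E) = 0. Conditioning on the first turn:
t(square D) = 1 + 0.45·t(square D)
Solving: t(square D) = 1.8182.
Expected turns from square D to square E: 1.8182.

1.8182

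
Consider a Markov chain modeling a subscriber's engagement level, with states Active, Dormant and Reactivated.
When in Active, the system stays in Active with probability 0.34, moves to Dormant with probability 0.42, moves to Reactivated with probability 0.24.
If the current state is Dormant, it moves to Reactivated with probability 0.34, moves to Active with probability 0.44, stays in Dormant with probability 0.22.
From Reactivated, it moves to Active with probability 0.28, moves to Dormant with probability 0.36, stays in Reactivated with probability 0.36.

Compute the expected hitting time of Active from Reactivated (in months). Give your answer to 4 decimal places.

Let t(s) be the expected number of months to first reach Active from state s, with t(Active) = 0. Conditioning on the first month:
t(Dormant) = 1 + 0.22·t(Dormant) + 0.34·t(Reactivated)
t(Reactivated) = 1 + 0.36·t(Dormant) + 0.36·t(Reactivated)
Solving: t(Dormant) = 2.6008, t(Reactivated) = 3.0255.
Expected months from Reactivated to Active: 3.0255.

3.0255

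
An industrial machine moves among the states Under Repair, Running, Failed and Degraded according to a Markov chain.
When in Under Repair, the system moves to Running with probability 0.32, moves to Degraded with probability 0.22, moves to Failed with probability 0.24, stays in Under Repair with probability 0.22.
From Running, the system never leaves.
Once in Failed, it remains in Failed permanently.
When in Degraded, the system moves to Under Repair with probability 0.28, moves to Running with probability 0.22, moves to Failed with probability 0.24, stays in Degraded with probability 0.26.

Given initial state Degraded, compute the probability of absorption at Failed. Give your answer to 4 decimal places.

0.4934

Let h(s) be the probability of absorption at Failed starting from transient state s. Then h(Failed) = 1 and h(Running) = 0. By first-step analysis:
h(Under Repair) = 0.22·h(Under Repair) + 0.32·0 + 0.24·1 + 0.22·h(Degraded)
h(Degraded) = 0.28·h(Under Repair) + 0.22·0 + 0.24·1 + 0.26·h(Degraded)
Solving: h(Under Repair) = 0.4469, h(Degraded) = 0.4934.
Starting from Degraded, the probability is 0.4934.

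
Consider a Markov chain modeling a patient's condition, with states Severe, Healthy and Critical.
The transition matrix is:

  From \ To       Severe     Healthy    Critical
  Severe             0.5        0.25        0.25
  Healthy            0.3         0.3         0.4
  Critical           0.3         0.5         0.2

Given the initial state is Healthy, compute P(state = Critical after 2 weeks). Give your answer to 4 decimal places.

0.2750

Sum over the intermediate state after 1 week:
P = P(Healthy→Severe)·P(Severe→Critical) + P(Healthy→Healthy)·P(Healthy→Critical) + P(Healthy→Critical)·P(Critical→Critical)
  = 0.3×0.25 + 0.3×0.4 + 0.4×0.2
  = 0.0750 + 0.1200 + 0.0800 = 0.2750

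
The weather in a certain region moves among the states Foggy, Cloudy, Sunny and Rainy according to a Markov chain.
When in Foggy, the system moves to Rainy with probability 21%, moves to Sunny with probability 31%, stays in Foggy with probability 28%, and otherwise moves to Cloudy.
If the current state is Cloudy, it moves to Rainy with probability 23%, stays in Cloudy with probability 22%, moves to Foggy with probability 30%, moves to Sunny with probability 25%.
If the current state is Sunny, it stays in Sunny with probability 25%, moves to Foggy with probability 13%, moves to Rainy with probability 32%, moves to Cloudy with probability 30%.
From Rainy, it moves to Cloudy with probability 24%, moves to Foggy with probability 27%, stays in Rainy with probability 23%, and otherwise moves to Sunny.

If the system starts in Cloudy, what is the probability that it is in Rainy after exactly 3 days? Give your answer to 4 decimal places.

Propagate the distribution vector 3 days from Cloudy.
After 0 days: (0.0000, 1.0000, 0.0000, 0.0000)
After 1 day: (0.3000, 0.2200, 0.2500, 0.2300)
After 2 days: (0.2446, 0.2386, 0.2703, 0.2465)
After 3 days: (0.2418, 0.2417, 0.2671, 0.2494)
P(in Rainy after 3 days) = 0.2494

0.2494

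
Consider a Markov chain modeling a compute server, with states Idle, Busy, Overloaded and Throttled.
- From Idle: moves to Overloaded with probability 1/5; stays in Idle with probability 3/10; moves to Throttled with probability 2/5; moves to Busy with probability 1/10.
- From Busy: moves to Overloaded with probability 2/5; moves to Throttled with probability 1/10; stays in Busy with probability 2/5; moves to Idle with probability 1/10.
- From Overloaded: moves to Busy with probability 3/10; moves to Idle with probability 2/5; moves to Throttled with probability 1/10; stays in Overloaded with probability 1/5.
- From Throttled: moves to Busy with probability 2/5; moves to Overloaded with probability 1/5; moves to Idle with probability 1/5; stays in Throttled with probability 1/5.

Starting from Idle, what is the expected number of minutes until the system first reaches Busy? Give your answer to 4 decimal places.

4.4444

Let t(s) be the expected number of minutes to first reach Busy from state s, with t(Busy) = 0. Conditioning on the first minute:
t(Idle) = 1 + 0.3·t(Idle) + 0.2·t(Overloaded) + 0.4·t(Throttled)
t(Overloaded) = 1 + 0.4·t(Idle) + 0.2·t(Overloaded) + 0.1·t(Throttled)
t(Throttled) = 1 + 0.2·t(Idle) + 0.2·t(Overloaded) + 0.2·t(Throttled)
Solving: t(Idle) = 4.4444, t(Overloaded) = 3.8889, t(Throttled) = 3.3333.
Expected minutes from Idle to Busy: 4.4444.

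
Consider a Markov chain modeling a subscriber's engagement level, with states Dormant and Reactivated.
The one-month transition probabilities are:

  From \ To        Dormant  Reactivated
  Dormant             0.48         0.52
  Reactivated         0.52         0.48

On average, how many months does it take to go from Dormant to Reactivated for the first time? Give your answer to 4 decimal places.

1.9231

Let t(s) be the expected number of months to first reach Reactivated from state s, with t(Reactivated) = 0. Conditioning on the first month:
t(Dormant) = 1 + 0.48·t(Dormant)
Solving: t(Dormant) = 1.9231.
Expected months from Dormant to Reactivated: 1.9231.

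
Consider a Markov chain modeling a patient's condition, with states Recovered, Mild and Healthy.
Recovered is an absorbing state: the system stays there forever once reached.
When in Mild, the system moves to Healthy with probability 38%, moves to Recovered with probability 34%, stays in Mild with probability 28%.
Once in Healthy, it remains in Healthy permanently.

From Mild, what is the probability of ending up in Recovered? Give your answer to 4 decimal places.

0.4722

Let h(s) be the probability of absorption at Recovered starting from transient state s. Then h(Recovered) = 1 and h(Healthy) = 0. By first-step analysis:
h(Mild) = 0.34·1 + 0.28·h(Mild) + 0.38·0
Solving: h(Mild) = 0.4722.
Starting from Mild, the probability is 0.4722.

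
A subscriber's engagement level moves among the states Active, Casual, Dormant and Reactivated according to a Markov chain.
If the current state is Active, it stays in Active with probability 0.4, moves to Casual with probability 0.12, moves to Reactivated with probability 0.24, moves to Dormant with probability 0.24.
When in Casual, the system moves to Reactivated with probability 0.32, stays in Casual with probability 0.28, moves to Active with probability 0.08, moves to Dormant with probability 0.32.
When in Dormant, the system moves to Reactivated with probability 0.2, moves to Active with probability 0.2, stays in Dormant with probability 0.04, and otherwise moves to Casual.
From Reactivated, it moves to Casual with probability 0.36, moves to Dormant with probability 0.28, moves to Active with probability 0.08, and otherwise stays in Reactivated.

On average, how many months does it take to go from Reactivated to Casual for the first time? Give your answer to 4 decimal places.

Let t(s) be the expected number of months to first reach Casual from state s, with t(Casual) = 0. Conditioning on the first month:
t(Active) = 1 + 0.4·t(Active) + 0.24·t(Dormant) + 0.24·t(Reactivated)
t(Dormant) = 1 + 0.2·t(Active) + 0.04·t(Dormant) + 0.2·t(Reactivated)
t(Reactivated) = 1 + 0.08·t(Active) + 0.28·t(Dormant) + 0.28·t(Reactivated)
Solving: t(Active) = 3.7111, t(Dormant) = 2.3832, t(Reactivated) = 2.7280.
Expected months from Reactivated to Casual: 2.7280.

2.7280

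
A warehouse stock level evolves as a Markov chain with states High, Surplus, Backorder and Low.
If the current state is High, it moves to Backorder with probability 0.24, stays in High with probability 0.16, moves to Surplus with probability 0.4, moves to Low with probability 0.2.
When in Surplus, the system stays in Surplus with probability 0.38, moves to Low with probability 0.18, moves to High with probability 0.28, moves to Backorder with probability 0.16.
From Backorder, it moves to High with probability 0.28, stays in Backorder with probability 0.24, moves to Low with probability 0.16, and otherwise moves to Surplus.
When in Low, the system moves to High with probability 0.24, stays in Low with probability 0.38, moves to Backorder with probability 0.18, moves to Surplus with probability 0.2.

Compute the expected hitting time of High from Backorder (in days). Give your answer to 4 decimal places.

3.6836

Let t(s) be the expected number of days to first reach High from state s, with t(High) = 0. Conditioning on the first day:
t(Surplus) = 1 + 0.38·t(Surplus) + 0.16·t(Backorder) + 0.18·t(Low)
t(Backorder) = 1 + 0.32·t(Surplus) + 0.24·t(Backorder) + 0.16·t(Low)
t(Low) = 1 + 0.2·t(Surplus) + 0.18·t(Backorder) + 0.38·t(Low)
Solving: t(Surplus) = 3.6876, t(Backorder) = 3.6836, t(Low) = 3.8719.
Expected days from Backorder to High: 3.6836.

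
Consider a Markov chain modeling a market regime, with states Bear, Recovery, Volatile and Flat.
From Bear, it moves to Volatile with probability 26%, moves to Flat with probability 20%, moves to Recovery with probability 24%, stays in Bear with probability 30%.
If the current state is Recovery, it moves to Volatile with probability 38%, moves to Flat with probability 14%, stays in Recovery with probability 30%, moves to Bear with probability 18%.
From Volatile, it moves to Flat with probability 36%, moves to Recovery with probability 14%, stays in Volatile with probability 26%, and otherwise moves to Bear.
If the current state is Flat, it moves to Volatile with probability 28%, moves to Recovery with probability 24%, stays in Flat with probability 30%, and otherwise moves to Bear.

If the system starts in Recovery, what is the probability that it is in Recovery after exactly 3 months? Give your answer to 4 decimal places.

0.2233

Propagate the distribution vector 3 months from Recovery.
After 0 months: (0.0000, 1.0000, 0.0000, 0.0000)
After 1 month: (0.1800, 0.3000, 0.3800, 0.1400)
After 2 months: (0.2244, 0.2200, 0.2988, 0.2568)
After 3 months: (0.2249, 0.2233, 0.2915, 0.2603)
P(in Recovery after 3 months) = 0.2233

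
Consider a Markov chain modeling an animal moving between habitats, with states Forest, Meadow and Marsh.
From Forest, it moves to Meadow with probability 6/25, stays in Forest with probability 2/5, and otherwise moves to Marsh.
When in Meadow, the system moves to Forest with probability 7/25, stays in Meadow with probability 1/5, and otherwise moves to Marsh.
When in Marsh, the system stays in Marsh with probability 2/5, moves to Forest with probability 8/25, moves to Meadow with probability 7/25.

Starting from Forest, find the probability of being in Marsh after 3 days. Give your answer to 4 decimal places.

0.4157

Propagate the distribution vector 3 days from Forest.
After 0 days: (1.0000, 0.0000, 0.0000)
After 1 day: (0.4000, 0.2400, 0.3600)
After 2 days: (0.3424, 0.2448, 0.4128)
After 3 days: (0.3376, 0.2467, 0.4157)
P(in Marsh after 3 days) = 0.4157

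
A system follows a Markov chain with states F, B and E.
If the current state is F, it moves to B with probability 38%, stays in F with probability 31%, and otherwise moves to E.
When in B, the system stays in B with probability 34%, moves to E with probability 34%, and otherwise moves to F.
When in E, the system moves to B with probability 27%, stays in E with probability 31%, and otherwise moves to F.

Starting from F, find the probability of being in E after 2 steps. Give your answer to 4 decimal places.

0.3214

Sum over the intermediate state after 1 step:
P = P(F→F)·P(F→E) + P(F→B)·P(B→E) + P(F→E)·P(E→E)
  = 0.31×0.31 + 0.38×0.34 + 0.31×0.31
  = 0.0961 + 0.1292 + 0.0961 = 0.3214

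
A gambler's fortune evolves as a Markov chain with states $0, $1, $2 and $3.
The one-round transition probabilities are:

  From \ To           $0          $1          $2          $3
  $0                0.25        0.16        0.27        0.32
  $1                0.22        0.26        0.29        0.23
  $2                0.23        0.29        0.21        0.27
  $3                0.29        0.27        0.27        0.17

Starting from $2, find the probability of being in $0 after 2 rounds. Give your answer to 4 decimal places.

Propagate the distribution vector 2 rounds from $2.
After 0 rounds: (0.0000, 0.0000, 1.0000, 0.0000)
After 1 round: (0.2300, 0.2900, 0.2100, 0.2700)
After 2 rounds: (0.2479, 0.2460, 0.2632, 0.2429)
P(in $0 after 2 rounds) = 0.2479

0.2479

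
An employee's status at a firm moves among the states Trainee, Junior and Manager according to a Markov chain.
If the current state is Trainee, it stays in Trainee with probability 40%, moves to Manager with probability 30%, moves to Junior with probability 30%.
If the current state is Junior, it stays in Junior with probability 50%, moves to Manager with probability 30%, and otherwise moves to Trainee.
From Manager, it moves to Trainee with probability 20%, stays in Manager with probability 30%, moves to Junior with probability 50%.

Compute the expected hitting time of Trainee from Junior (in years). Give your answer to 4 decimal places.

Let t(s) be the expected number of years to first reach Trainee from state s, with t(Trainee) = 0. Conditioning on the first year:
t(Junior) = 1 + 0.5·t(Junior) + 0.3·t(Manager)
t(Manager) = 1 + 0.5·t(Junior) + 0.3·t(Manager)
Solving: t(Junior) = 5.0000, t(Manager) = 5.0000.
Expected years from Junior to Trainee: 5.0000.

5.0000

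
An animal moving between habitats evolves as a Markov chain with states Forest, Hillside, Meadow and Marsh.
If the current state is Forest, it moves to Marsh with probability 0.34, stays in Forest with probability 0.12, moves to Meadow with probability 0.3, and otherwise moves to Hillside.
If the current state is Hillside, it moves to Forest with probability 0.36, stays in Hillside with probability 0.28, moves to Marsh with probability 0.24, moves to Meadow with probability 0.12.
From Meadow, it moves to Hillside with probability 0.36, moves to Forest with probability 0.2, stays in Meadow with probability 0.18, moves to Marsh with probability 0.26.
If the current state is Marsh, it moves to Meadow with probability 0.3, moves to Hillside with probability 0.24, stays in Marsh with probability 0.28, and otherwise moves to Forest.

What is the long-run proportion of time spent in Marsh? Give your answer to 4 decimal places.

0.2777

Let the stationary distribution be π with π = πP and π_1 + π_2 + π_3 + π_4 = 1.
π_1 = 0.12·π_1 + 0.36·π_2 + 0.2·π_3 + 0.18·π_4
π_2 = 0.24·π_1 + 0.28·π_2 + 0.36·π_3 + 0.24·π_4
π_3 = 0.3·π_1 + 0.12·π_2 + 0.18·π_3 + 0.3·π_4
Solving with the normalization constraint gives π = (0.2212, 0.2779, 0.2232, 0.2777).
So the stationary probability of Marsh is 0.2777.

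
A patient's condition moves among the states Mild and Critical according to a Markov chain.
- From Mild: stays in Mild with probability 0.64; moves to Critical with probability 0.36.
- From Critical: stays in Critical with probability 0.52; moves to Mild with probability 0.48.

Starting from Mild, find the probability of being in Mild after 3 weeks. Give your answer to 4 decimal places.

Propagate the distribution vector 3 weeks from Mild.
After 0 weeks: (1.0000, 0.0000)
After 1 week: (0.6400, 0.3600)
After 2 weeks: (0.5824, 0.4176)
After 3 weeks: (0.5732, 0.4268)
P(in Mild after 3 weeks) = 0.5732

0.5732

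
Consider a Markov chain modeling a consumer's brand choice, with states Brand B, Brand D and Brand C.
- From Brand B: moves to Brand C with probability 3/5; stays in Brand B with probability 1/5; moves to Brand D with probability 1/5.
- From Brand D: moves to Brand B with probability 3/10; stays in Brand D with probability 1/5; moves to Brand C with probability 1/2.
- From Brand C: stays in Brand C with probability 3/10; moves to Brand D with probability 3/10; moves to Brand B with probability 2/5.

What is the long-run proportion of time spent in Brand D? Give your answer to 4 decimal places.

Let the stationary distribution be π with π = πP and π_1 + π_2 + π_3 = 1.
π_1 = 0.2·π_1 + 0.3·π_2 + 0.4·π_3
π_2 = 0.2·π_1 + 0.2·π_2 + 0.3·π_3
Solving with the normalization constraint gives π = (0.3130, 0.2443, 0.4427).
So the stationary probability of Brand D is 0.2443.

0.2443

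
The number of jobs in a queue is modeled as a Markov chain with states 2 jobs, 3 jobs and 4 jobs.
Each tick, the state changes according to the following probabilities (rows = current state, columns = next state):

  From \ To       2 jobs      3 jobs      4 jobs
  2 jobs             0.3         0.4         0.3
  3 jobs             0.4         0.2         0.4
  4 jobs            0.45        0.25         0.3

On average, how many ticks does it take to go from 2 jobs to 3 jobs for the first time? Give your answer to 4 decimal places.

Let t(s) be the expected number of ticks to first reach 3 jobs from state s, with t(3 jobs) = 0. Conditioning on the first tick:
t(2 jobs) = 1 + 0.3·t(2 jobs) + 0.3·t(4 jobs)
t(4 jobs) = 1 + 0.45·t(2 jobs) + 0.3·t(4 jobs)
Solving: t(2 jobs) = 2.8169, t(4 jobs) = 3.2394.
Expected ticks from 2 jobs to 3 jobs: 2.8169.

2.8169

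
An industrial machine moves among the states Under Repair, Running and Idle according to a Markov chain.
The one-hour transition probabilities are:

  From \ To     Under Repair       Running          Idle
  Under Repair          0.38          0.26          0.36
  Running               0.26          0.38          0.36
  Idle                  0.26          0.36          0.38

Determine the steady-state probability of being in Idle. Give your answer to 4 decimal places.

0.3673

Let the stationary distribution be π with π = πP and π_1 + π_2 + π_3 = 1.
π_1 = 0.38·π_1 + 0.26·π_2 + 0.26·π_3
π_2 = 0.26·π_1 + 0.38·π_2 + 0.36·π_3
Solving with the normalization constraint gives π = (0.2955, 0.3372, 0.3673).
So the stationary probability of Idle is 0.3673.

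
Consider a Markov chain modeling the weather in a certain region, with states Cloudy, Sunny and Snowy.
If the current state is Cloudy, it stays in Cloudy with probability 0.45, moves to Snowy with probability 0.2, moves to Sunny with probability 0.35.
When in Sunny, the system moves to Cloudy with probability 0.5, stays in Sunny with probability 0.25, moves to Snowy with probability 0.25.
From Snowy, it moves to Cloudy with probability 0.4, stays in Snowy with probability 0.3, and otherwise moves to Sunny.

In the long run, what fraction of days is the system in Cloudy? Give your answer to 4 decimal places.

Let the stationary distribution be π with π = πP and π_1 + π_2 + π_3 = 1.
π_1 = 0.45·π_1 + 0.5·π_2 + 0.4·π_3
π_2 = 0.35·π_1 + 0.25·π_2 + 0.3·π_3
Solving with the normalization constraint gives π = (0.4534, 0.3073, 0.2393).
So the stationary probability of Cloudy is 0.4534.

0.4534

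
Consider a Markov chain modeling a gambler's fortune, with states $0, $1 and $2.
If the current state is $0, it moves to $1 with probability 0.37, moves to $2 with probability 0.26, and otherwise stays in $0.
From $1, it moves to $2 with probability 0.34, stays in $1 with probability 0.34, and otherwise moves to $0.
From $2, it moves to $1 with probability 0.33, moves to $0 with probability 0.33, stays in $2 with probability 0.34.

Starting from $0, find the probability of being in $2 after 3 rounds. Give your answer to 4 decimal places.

Propagate the distribution vector 3 rounds from $0.
After 0 rounds: (1.0000, 0.0000, 0.0000)
After 1 round: (0.3700, 0.3700, 0.2600)
After 2 rounds: (0.3411, 0.3485, 0.3104)
After 3 rounds: (0.3402, 0.3471, 0.3127)
P(in $2 after 3 rounds) = 0.3127

0.3127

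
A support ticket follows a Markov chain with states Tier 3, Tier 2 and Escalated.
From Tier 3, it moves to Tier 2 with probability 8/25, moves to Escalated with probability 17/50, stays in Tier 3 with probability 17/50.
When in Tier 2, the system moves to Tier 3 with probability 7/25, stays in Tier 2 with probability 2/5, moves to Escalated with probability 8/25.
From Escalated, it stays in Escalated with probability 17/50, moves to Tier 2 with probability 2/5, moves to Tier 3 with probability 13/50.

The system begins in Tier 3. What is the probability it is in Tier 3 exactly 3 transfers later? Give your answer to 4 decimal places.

0.2909

Propagate the distribution vector 3 transfers from Tier 3.
After 0 transfers: (1.0000, 0.0000, 0.0000)
After 1 transfer: (0.3400, 0.3200, 0.3400)
After 2 transfers: (0.2936, 0.3728, 0.3336)
After 3 transfers: (0.2909, 0.3765, 0.3325)
P(in Tier 3 after 3 transfers) = 0.2909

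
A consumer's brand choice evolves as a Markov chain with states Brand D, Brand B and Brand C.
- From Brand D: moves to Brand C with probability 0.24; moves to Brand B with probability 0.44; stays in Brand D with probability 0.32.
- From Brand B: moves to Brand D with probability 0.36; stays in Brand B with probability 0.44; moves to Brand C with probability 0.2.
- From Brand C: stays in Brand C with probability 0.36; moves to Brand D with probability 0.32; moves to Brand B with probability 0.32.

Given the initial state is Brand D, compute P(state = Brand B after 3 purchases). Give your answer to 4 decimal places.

0.4099

Propagate the distribution vector 3 purchases from Brand D.
After 0 purchases: (1.0000, 0.0000, 0.0000)
After 1 purchase: (0.3200, 0.4400, 0.2400)
After 2 purchases: (0.3376, 0.4112, 0.2512)
After 3 purchases: (0.3364, 0.4099, 0.2537)
P(in Brand B after 3 purchases) = 0.4099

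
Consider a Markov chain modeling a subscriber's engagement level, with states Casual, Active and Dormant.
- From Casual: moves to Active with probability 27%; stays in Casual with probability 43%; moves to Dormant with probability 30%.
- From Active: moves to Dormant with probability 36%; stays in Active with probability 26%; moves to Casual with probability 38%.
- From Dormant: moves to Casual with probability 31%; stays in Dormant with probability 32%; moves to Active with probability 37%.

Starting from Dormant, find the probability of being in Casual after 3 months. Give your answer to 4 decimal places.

0.3757

Propagate the distribution vector 3 months from Dormant.
After 0 months: (0.0000, 0.0000, 1.0000)
After 1 month: (0.3100, 0.3700, 0.3200)
After 2 months: (0.3731, 0.2983, 0.3286)
After 3 months: (0.3757, 0.2999, 0.3245)
P(in Casual after 3 months) = 0.3757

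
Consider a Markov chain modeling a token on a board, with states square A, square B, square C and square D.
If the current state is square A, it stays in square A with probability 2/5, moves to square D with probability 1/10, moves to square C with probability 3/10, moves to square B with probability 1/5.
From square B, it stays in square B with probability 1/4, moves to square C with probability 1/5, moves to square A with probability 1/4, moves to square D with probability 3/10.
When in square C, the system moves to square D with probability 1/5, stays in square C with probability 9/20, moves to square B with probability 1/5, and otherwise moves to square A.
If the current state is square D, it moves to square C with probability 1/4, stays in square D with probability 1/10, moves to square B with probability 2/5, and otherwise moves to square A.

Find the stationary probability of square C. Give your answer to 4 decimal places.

Let the stationary distribution be π with π = πP and π_1 + π_2 + π_3 + π_4 = 1.
π_1 = 0.4·π_1 + 0.25·π_2 + 0.15·π_3 + 0.25·π_4
π_2 = 0.2·π_1 + 0.25·π_2 + 0.2·π_3 + 0.4·π_4
π_3 = 0.3·π_1 + 0.2·π_2 + 0.45·π_3 + 0.25·π_4
Solving with the normalization constraint gives π = (0.2573, 0.2486, 0.3130, 0.1810).
So the stationary probability of square C is 0.3130.

0.3130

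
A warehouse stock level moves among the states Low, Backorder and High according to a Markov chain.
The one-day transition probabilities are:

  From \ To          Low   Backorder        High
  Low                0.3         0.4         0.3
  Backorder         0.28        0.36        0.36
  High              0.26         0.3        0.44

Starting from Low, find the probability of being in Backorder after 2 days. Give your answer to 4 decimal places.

Sum over the intermediate state after 1 day:
P = P(Low→Low)·P(Low→Backorder) + P(Low→Backorder)·P(Backorder→Backorder) + P(Low→High)·P(High→Backorder)
  = 0.3×0.4 + 0.4×0.36 + 0.3×0.3
  = 0.1200 + 0.1440 + 0.0900 = 0.3540

0.3540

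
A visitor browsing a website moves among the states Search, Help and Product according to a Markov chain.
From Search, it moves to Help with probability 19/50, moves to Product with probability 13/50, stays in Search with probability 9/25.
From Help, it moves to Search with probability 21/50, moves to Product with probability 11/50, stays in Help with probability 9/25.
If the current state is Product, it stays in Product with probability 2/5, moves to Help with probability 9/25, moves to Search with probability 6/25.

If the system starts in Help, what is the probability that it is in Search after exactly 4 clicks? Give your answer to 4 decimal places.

0.3480

Propagate the distribution vector 4 clicks from Help.
After 0 clicks: (0.0000, 1.0000, 0.0000)
After 1 click: (0.4200, 0.3600, 0.2200)
After 2 clicks: (0.3552, 0.3684, 0.2764)
After 3 clicks: (0.3489, 0.3671, 0.2840)
After 4 clicks: (0.3480, 0.3670, 0.2851)
P(in Search after 4 clicks) = 0.3480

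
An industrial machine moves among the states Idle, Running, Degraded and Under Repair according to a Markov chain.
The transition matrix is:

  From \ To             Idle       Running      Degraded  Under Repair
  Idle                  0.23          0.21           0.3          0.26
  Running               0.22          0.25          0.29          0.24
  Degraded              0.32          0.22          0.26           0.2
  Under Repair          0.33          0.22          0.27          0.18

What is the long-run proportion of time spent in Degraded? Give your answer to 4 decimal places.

Let the stationary distribution be π with π = πP and π_1 + π_2 + π_3 + π_4 = 1.
π_1 = 0.23·π_1 + 0.22·π_2 + 0.32·π_3 + 0.33·π_4
π_2 = 0.21·π_1 + 0.25·π_2 + 0.22·π_3 + 0.22·π_4
π_3 = 0.3·π_1 + 0.29·π_2 + 0.26·π_3 + 0.27·π_4
Solving with the normalization constraint gives π = (0.2751, 0.2240, 0.2799, 0.2210).
So the stationary probability of Degraded is 0.2799.

0.2799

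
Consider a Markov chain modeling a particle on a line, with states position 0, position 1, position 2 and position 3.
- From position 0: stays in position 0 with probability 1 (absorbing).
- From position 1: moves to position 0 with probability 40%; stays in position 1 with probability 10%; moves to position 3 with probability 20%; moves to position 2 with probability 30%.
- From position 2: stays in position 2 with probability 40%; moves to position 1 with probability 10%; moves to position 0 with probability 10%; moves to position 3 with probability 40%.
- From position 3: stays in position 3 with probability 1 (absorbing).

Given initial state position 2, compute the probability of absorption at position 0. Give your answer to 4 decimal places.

Let h(s) be the probability of absorption at position 0 starting from transient state s. Then h(position 0) = 1 and h(position 3) = 0. By first-step analysis:
h(position 1) = 0.4·1 + 0.1·h(position 1) + 0.3·h(position 2) + 0.2·0
h(position 2) = 0.1·1 + 0.1·h(position 1) + 0.4·h(position 2) + 0.4·0
Solving: h(position 1) = 0.5294, h(position 2) = 0.2549.
Starting from position 2, the probability is 0.2549.

0.2549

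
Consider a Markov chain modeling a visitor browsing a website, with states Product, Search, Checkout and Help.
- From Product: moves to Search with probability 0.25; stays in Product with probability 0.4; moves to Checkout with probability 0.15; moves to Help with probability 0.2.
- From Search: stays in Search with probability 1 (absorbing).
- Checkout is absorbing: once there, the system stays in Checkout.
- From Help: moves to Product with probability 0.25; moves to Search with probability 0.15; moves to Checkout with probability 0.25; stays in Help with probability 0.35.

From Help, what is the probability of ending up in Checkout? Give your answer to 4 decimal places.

Let h(s) be the probability of absorption at Checkout starting from transient state s. Then h(Checkout) = 1 and h(Search) = 0. By first-step analysis:
h(Product) = 0.4·h(Product) + 0.25·0 + 0.15·1 + 0.2·h(Help)
h(Help) = 0.25·h(Product) + 0.15·0 + 0.25·1 + 0.35·h(Help)
Solving: h(Product) = 0.4338, h(Help) = 0.5515.
Starting from Help, the probability is 0.5515.

0.5515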